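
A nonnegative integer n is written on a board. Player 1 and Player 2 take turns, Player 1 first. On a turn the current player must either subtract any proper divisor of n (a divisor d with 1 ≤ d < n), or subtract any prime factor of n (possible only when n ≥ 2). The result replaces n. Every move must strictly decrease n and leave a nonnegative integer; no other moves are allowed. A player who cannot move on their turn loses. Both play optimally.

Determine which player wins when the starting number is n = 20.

Label each position W (a win for the player to move) or L (a loss). A position with no legal move is L; any other position is W exactly when some move reaches an L, and L when every move reaches a W.
n=0: no move → L
n=1: no move → L
n=2: can move to 0, which is L ⇒ W
n=3: can move to 0, which is L ⇒ W
n=4: moves to 2(W), 3(W); every one is W ⇒ L
n=5: can move to 0, which is L ⇒ W
n=6: can move to 4, which is L ⇒ W
n=7: can move to 0, which is L ⇒ W
n=8: can move to 4, which is L ⇒ W
n=9: moves to 6(W), 8(W); every one is W ⇒ L
n=10: can move to 9, which is L ⇒ W
n=11: can move to 0, which is L ⇒ W
n=12: can move to 9, which is L ⇒ W
n=13: can move to 0, which is L ⇒ W
n=14: moves to 7(W), 12(W), 13(W); every one is W ⇒ L
n=15: can move to 14, which is L ⇒ W
n=16: can move to 14, which is L ⇒ W
n=17: can move to 0, which is L ⇒ W
n=18: can move to 9, which is L ⇒ W
n=19: can move to 0, which is L ⇒ W
n=20: moves to 10(W), 15(W), 16(W), 18(W), 19(W); every one is W ⇒ L
Every move from 20 reaches a W position, so the mover loses.

Player 2 wins.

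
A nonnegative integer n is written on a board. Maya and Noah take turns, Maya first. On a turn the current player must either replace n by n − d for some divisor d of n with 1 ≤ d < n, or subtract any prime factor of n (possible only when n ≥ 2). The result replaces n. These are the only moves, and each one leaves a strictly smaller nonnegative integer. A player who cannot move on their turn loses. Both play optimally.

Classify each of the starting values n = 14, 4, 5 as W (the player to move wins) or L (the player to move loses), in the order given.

14: L, 4: L, 5: W

Label each position W (a win for the player to move) or L (a loss). A position with no legal move is L; any other position is W exactly when some move reaches an L, and L when every move reaches a W.
n=0: no move → L
n=1: no move → L
n=2: reaches L-position 0 → W
n=3: reaches L-position 0 → W
n=4: only reaches 2(W), 3(W), all W → L
n=5: reaches L-position 0 → W
n=6: reaches L-position 4 → W
n=7: reaches L-position 0 → W
n=8: reaches L-position 4 → W
n=9: only reaches 6(W), 8(W), all W → L
n=10: reaches L-position 9 → W
n=11: reaches L-position 0 → W
n=12: reaches L-position 9 → W
n=13: reaches L-position 0 → W
n=14: only reaches 7(W), 12(W), 13(W), all W → L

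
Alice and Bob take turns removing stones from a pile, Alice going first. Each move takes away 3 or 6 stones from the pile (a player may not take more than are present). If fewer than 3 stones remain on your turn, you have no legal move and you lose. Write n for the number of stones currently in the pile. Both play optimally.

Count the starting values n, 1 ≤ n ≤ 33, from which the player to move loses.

Work bottom-up. With no move the player to move loses. Otherwise the position is W if at least one move leads to an L position for the opponent, and L if every move leads to a W.
n=0: no move → L
n=1: no move → L
n=2: no move → L
n=3: can move to 0, which is L ⇒ W
n=4: can move to 1, which is L ⇒ W
n=5: can move to 2, which is L ⇒ W
n=6: can move to 0, which is L ⇒ W
n=7: can move to 1, which is L ⇒ W
n=8: can move to 2, which is L ⇒ W
n=9: moves to 6(W), 3(W); every one is W ⇒ L
n=10: moves to 7(W), 4(W); every one is W ⇒ L
n=11: moves to 8(W), 5(W); every one is W ⇒ L
n=12: can move to 9, which is L ⇒ W
n=13: can move to 10, which is L ⇒ W
n=14: can move to 11, which is L ⇒ W
n=15: can move to 9, which is L ⇒ W
n=16: can move to 10, which is L ⇒ W
n=17: can move to 11, which is L ⇒ W
n=18: moves to 15(W), 12(W); every one is W ⇒ L
n=19: moves to 16(W), 13(W); every one is W ⇒ L
n=20: moves to 17(W), 14(W); every one is W ⇒ L
n=21: can move to 18, which is L ⇒ W
n=22: can move to 19, which is L ⇒ W
n=23: can move to 20, which is L ⇒ W
n=24: can move to 18, which is L ⇒ W
n=25: can move to 19, which is L ⇒ W
n=26: can move to 20, which is L ⇒ W
n=27: moves to 24(W), 21(W); every one is W ⇒ L
n=28: moves to 25(W), 22(W); every one is W ⇒ L
n=29: moves to 26(W), 23(W); every one is W ⇒ L
n=30: can move to 27, which is L ⇒ W
n=31: can move to 28, which is L ⇒ W
n=32: can move to 29, which is L ⇒ W
n=33: can move to 27, which is L ⇒ W
L entries with 1 ≤ n ≤ 33 (n=0 is outside the asked range and is not counted): n = 1, 2, 9, 10, 11, 18, 19, 20, 27, 28, 29; that makes 11.

11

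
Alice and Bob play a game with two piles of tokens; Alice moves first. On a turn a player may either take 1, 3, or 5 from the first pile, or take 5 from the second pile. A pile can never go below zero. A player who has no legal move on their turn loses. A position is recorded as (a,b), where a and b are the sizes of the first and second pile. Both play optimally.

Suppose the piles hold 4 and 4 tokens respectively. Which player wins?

Bob wins.

Compute win/loss labels from the base case upward. A position with no move is L. Any other position is W if it can reach an L in one move, else L.
No move ever increases a pile, so every position that can arise here has a ≤ 4 and b ≤ 4; it is enough to label the cells with 0 ≤ a ≤ 4 and 0 ≤ b ≤ 4.
Every move lowers a or b (never raises either), so fill the grid row by row in increasing a, and left to right within a row: each cell's successors are then already labelled.
      b=0  b=1  b=2  b=3  b=4
a=0:    L    L    L    L    L
a=1:    W    W    W    W    W
a=2:    L    L    L    L    L
a=3:    W    W    W    W    W
a=4:    L    L    L    L    L
Cells with no legal move (terminal, hence L): (0,0), (0,1), (0,2), (0,3), (0,4).
The remaining L cells, each justified by listing all of its moves:
(2,0): only reaches (1,0)(W), which is W → L
(2,1): only reaches (1,1)(W), which is W → L
(2,2): only reaches (1,2)(W), which is W → L
(2,3): only reaches (1,3)(W), which is W → L
(2,4): only reaches (1,4)(W), which is W → L
(4,0): only reaches (3,0)(W), (1,0)(W), all W → L
(4,1): only reaches (3,1)(W), (1,1)(W), all W → L
(4,2): only reaches (3,2)(W), (1,2)(W), all W → L
(4,3): only reaches (3,3)(W), (1,3)(W), all W → L
(4,4): only reaches (3,4)(W), (1,4)(W), all W → L
Every other cell has at least one move into one of the L cells above, so it is W.
Every move from (4,4) reaches a W position, so the mover loses.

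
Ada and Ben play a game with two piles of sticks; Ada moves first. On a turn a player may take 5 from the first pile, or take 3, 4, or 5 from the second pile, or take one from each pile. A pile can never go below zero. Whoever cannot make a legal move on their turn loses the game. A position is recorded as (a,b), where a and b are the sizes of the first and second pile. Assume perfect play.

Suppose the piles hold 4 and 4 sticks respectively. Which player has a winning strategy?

Label each position W (a win for the player to move) or L (a loss). A position with no legal move is L; any other position is W exactly when some move reaches an L, and L when every move reaches a W.
No move ever increases a pile, so every position that can arise here has a ≤ 4 and b ≤ 4; it is enough to label the cells with 0 ≤ a ≤ 4 and 0 ≤ b ≤ 4.
Every move lowers a or b (never raises either), so fill the grid row by row in increasing a, and left to right within a row: each cell's successors are then already labelled.
      b=0  b=1  b=2  b=3  b=4
a=0:    L    L    L    W    W
a=1:    L    W    W    W    W
a=2:    L    W    L    W    W
a=3:    L    W    L    W    W
a=4:    L    W    L    W    W
Cells with no legal move (terminal, hence L): (0,0), (0,1), (0,2), (1,0), (2,0), (3,0), (4,0).
The remaining L cells, each justified by listing all of its moves:
(2,2): only reaches (1,1)(W), which is W → L
(3,2): only reaches (2,1)(W), which is W → L
(4,2): only reaches (3,1)(W), which is W → L
Every other cell has at least one move into one of the L cells above, so it is W.
The starting position (4,4) is W: Ada should move to (4,0), handing over an L position.

Ada wins.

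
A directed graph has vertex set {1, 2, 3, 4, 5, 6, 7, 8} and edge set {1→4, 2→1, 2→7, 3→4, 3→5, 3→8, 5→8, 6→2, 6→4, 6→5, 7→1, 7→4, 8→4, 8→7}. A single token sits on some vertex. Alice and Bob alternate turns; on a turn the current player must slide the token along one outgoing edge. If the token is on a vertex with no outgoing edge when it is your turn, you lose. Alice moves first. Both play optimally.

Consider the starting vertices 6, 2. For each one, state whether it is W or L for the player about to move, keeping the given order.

Positions with no move are L. A position that does have a move is losing for the player to move precisely when every available move leads to a winning position for the opponent. Fill in the labels:
Every edge goes from a vertex to one that appears earlier in the order 4, 1, 7, 8, 2, 5, 6, 3, so processing vertices in that order labels each vertex after all of its successors.
4: no outgoing edge → L
1: W (go to 4, an L position)
7: W (go to 4, an L position)
8: W (go to 4, an L position)
2: L (options 7(W), 1(W) are all W)
5: L (sole option 8(W) is W)
6: W (go to 5, an L position)
3: W (go to 5, an L position)

6: W, 2: L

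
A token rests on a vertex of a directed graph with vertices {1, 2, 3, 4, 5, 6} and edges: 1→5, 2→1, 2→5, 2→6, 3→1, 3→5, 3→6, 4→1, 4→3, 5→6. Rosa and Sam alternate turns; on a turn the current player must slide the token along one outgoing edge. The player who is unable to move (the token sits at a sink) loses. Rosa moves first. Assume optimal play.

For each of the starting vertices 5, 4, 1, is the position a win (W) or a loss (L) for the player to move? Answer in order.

Use the standard recursion: the mover loses at a terminal position; elsewhere, the mover wins exactly when some move hands the opponent an L position.
Every edge goes from a vertex to one that appears earlier in the order 6, 5, 1, 2, 3, 4, so processing vertices in that order labels each vertex after all of its successors.
6: no outgoing edge → L
5: W (go to 6, an L position)
1: L (sole option 5(W) is W)
2: W (go to 1, an L position)
3: W (go to 1, an L position)
4: W (go to 1, an L position)

5: W, 4: W, 1: L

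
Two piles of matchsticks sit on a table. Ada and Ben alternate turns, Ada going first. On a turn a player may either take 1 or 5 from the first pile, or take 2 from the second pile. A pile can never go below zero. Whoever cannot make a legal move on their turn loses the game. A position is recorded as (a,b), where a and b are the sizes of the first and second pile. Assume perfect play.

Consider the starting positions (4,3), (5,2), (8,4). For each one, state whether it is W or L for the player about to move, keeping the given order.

Compute win/loss labels from the base case upward. A position with no move is L. Any other position is W if it can reach an L in one move, else L.
No move ever increases a pile, so every position that can arise here has a ≤ 8 and b ≤ 4; it is enough to label the cells with 0 ≤ a ≤ 8 and 0 ≤ b ≤ 4.
Every move lowers a or b (never raises either), so fill the grid row by row in increasing a, and left to right within a row: each cell's successors are then already labelled.
      b=0  b=1  b=2  b=3  b=4
a=0:    L    L    W    W    L
a=1:    W    W    L    L    W
a=2:    L    L    W    W    L
a=3:    W    W    L    L    W
a=4:    L    L    W    W    L
a=5:    W    W    L    L    W
a=6:    L    L    W    W    L
a=7:    W    W    L    L    W
a=8:    L    L    W    W    L
Cells with no legal move (terminal, hence L): (0,0), (0,1).
The remaining L cells, each justified by listing all of its moves:
(0,4): only reaches (0,2)(W), which is W → L
(1,2): only reaches (0,2)(W), (1,0)(W), all W → L
(1,3): only reaches (0,3)(W), (1,1)(W), all W → L
(2,0): only reaches (1,0)(W), which is W → L
(2,1): only reaches (1,1)(W), which is W → L
(2,4): only reaches (1,4)(W), (2,2)(W), all W → L
(3,2): only reaches (2,2)(W), (3,0)(W), all W → L
(3,3): only reaches (2,3)(W), (3,1)(W), all W → L
(4,0): only reaches (3,0)(W), which is W → L
(4,1): only reaches (3,1)(W), which is W → L
(4,4): only reaches (3,4)(W), (4,2)(W), all W → L
(5,2): only reaches (4,2)(W), (0,2)(W), (5,0)(W), all W → L
(5,3): only reaches (4,3)(W), (0,3)(W), (5,1)(W), all W → L
(6,0): only reaches (5,0)(W), (1,0)(W), all W → L
(6,1): only reaches (5,1)(W), (1,1)(W), all W → L
(6,4): only reaches (5,4)(W), (1,4)(W), (6,2)(W), all W → L
(7,2): only reaches (6,2)(W), (2,2)(W), (7,0)(W), all W → L
(7,3): only reaches (6,3)(W), (2,3)(W), (7,1)(W), all W → L
(8,0): only reaches (7,0)(W), (3,0)(W), all W → L
(8,1): only reaches (7,1)(W), (3,1)(W), all W → L
(8,4): only reaches (7,4)(W), (3,4)(W), (8,2)(W), all W → L
Every other cell has at least one move into one of the L cells above, so it is W.
(4,3): the move to (3,3) reaches an L cell, so W
(5,2): one of the L cells justified above, so L
(8,4): one of the L cells justified above, so L

(4,3): W, (5,2): L, (8,4): L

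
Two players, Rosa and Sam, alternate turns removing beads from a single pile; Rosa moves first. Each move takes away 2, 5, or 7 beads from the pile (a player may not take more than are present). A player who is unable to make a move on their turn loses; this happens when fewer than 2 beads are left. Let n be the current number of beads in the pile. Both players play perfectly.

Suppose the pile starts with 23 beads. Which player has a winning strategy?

Sam wins.

Work bottom-up. With no move the player to move loses. Otherwise the position is W if at least one move leads to an L position for the opponent, and L if every move leads to a W.
n=0: no move → L
n=1: no move → L
n=2: reaches L-position 0 → W
n=3: reaches L-position 1 → W
n=4: only reaches 2(W), which is W → L
n=5: reaches L-position 0 → W
n=6: reaches L-position 4 → W
n=7: reaches L-position 0 → W
n=8: reaches L-position 1 → W
n=9: reaches L-position 4 → W
n=10: only reaches 8(W), 5(W), 3(W), all W → L
n=11: reaches L-position 4 → W
n=12: reaches L-position 10 → W
n=13: only reaches 11(W), 8(W), 6(W), all W → L
n=14: only reaches 12(W), 9(W), 7(W), all W → L
n=15: reaches L-position 13 → W
n=16: reaches L-position 14 → W
n=17: reaches L-position 10 → W
n=18: reaches L-position 13 → W
n=19: reaches L-position 14 → W
n=20: reaches L-position 13 → W
n=21: reaches L-position 14 → W
n=22: only reaches 20(W), 17(W), 15(W), all W → L
n=23: only reaches 21(W), 18(W), 16(W), all W → L
Every move from 23 reaches a W position, so the mover loses.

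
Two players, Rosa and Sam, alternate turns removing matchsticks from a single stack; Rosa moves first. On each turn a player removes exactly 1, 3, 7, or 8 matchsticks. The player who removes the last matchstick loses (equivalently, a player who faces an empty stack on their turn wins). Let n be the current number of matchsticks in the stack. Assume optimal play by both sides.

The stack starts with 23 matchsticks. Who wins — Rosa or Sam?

Compute win/loss labels from the base case upward. A position with no move is W. Any other position is W if it can reach an L in one move, else L.
n=0: no move; the opponent has just taken the last matchstick and therefore loses → W
n=1: the only move is to 0(W), a W ⇒ L
n=2: can move to 1, which is L ⇒ W
n=3: moves to 2(W), 0(W); every one is W ⇒ L
n=4: can move to 3, which is L ⇒ W
n=5: moves to 4(W), 2(W); every one is W ⇒ L
n=6: can move to 5, which is L ⇒ W
n=7: moves to 6(W), 4(W), 0(W); every one is W ⇒ L
n=8: can move to 7, which is L ⇒ W
n=9: can move to 1, which is L ⇒ W
n=10: can move to 7, which is L ⇒ W
n=11: can move to 3, which is L ⇒ W
n=12: can move to 5, which is L ⇒ W
n=13: can move to 5, which is L ⇒ W
n=14: can move to 7, which is L ⇒ W
n=15: can move to 7, which is L ⇒ W
n=16: moves to 15(W), 13(W), 9(W), 8(W); every one is W ⇒ L
n=17: can move to 16, which is L ⇒ W
n=18: moves to 17(W), 15(W), 11(W), 10(W); every one is W ⇒ L
n=19: can move to 18, which is L ⇒ W
n=20: moves to 19(W), 17(W), 13(W), 12(W); every one is W ⇒ L
n=21: can move to 20, which is L ⇒ W
n=22: moves to 21(W), 19(W), 15(W), 14(W); every one is W ⇒ L
n=23: can move to 22, which is L ⇒ W
The starting position 23 is W: Rosa should remove 1, leaving 22, handing over an L position.

Rosa wins.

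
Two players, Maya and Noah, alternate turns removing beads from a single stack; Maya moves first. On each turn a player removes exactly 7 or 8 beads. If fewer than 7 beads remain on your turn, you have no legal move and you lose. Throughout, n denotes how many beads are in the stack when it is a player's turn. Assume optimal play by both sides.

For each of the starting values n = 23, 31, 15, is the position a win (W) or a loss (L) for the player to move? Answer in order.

23: W, 31: L, 15: L

Classify positions by backward induction: terminal positions (no move available) are L. From any other position, the mover wins iff some move reaches an L.
n=0: no move → L
n=1: no move → L
n=2: no move → L
n=3: no move → L
n=4: no move → L
n=5: no move → L
n=6: no move → L
n=7: reaches L-position 0 → W
n=8: reaches L-position 1 → W
n=9: reaches L-position 2 → W
n=10: reaches L-position 3 → W
n=11: reaches L-position 4 → W
n=12: reaches L-position 5 → W
n=13: reaches L-position 6 → W
n=14: reaches L-position 6 → W
n=15: only reaches 8(W), 7(W), all W → L
n=16: only reaches 9(W), 8(W), all W → L
n=17: only reaches 10(W), 9(W), all W → L
n=18: only reaches 11(W), 10(W), all W → L
n=19: only reaches 12(W), 11(W), all W → L
n=20: only reaches 13(W), 12(W), all W → L
n=21: only reaches 14(W), 13(W), all W → L
n=22: reaches L-position 15 → W
n=23: reaches L-position 16 → W
n=24: reaches L-position 17 → W
n=25: reaches L-position 18 → W
n=26: reaches L-position 19 → W
n=27: reaches L-position 20 → W
n=28: reaches L-position 21 → W
n=29: reaches L-position 21 → W
n=30: only reaches 23(W), 22(W), all W → L
n=31: only reaches 24(W), 23(W), all W → L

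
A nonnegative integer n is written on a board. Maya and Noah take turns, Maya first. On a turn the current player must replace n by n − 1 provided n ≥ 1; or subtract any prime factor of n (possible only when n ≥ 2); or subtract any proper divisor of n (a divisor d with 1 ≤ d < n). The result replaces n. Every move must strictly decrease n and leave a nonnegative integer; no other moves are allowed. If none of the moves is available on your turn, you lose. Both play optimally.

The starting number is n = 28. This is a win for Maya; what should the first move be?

Move to 14.

Classify positions by backward induction: terminal positions (no move available) are L. From any other position, the mover wins iff some move reaches an L.
n=0: no move → L
n=1: →0(L), so W
n=2: →0(L), so W
n=3: →0(L), so W
n=4: →2(W), 3(W) — all W, so L
n=5: →0(L), so W
n=6: →4(L), so W
n=7: →0(L), so W
n=8: →4(L), so W
n=9: →6(W), 8(W) — all W, so L
n=10: →9(L), so W
n=11: →0(L), so W
n=12: →9(L), so W
n=13: →0(L), so W
n=14: →7(W), 12(W), 13(W) — all W, so L
n=15: →14(L), so W
n=16: →14(L), so W
n=17: →0(L), so W
n=18: →9(L), so W
n=19: →0(L), so W
n=20: →10(W), 15(W), 16(W), 18(W), 19(W) — all W, so L
n=21: →14(L), so W
n=22: →20(L), so W
n=23: →0(L), so W
n=24: →20(L), so W
n=25: →20(L), so W
n=26: →13(W), 24(W), 25(W) — all W, so L
n=27: →26(L), so W
n=28: →14(L), so W
From 28, the L positions reachable in one move are: 14, 26. Any move reaching one of these is winning.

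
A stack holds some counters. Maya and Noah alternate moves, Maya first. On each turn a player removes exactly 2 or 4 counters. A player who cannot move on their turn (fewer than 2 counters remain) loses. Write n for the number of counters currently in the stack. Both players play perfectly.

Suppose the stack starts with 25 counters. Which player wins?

Noah wins.

Compute win/loss labels from the base case upward. A position with no move is L. Any other position is W if it can reach an L in one move, else L.
n=0: no move → L
n=1: no move → L
n=2: can move to 0, which is L ⇒ W
n=3: can move to 1, which is L ⇒ W
n=4: can move to 0, which is L ⇒ W
n=5: can move to 1, which is L ⇒ W
n=6: moves to 4(W), 2(W); every one is W ⇒ L
n=7: moves to 5(W), 3(W); every one is W ⇒ L
n=8: can move to 6, which is L ⇒ W
n=9: can move to 7, which is L ⇒ W
n=10: can move to 6, which is L ⇒ W
n=11: can move to 7, which is L ⇒ W
n=12: moves to 10(W), 8(W); every one is W ⇒ L
n=13: moves to 11(W), 9(W); every one is W ⇒ L
n=14: can move to 12, which is L ⇒ W
n=15: can move to 13, which is L ⇒ W
n=16: can move to 12, which is L ⇒ W
n=17: can move to 13, which is L ⇒ W
n=18: moves to 16(W), 14(W); every one is W ⇒ L
n=19: moves to 17(W), 15(W); every one is W ⇒ L
n=20: can move to 18, which is L ⇒ W
n=21: can move to 19, which is L ⇒ W
n=22: can move to 18, which is L ⇒ W
n=23: can move to 19, which is L ⇒ W
n=24: moves to 22(W), 20(W); every one is W ⇒ L
n=25: moves to 23(W), 21(W); every one is W ⇒ L
Every move from 25 reaches a W position, so the mover loses.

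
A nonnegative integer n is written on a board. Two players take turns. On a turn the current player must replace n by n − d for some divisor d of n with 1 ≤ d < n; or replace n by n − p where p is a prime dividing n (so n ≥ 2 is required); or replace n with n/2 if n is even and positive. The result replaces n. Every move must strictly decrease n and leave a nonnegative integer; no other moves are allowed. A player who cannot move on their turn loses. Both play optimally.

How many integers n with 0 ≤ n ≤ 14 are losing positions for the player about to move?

Work bottom-up. With no move the player to move loses. Otherwise the position is W if at least one move leads to an L position for the opponent, and L if every move leads to a W.
n=0: no move → L
n=1: no move → L
n=2: reaches L-position 0 → W
n=3: reaches L-position 0 → W
n=4: only reaches 2(W), 3(W), all W → L
n=5: reaches L-position 0 → W
n=6: reaches L-position 4 → W
n=7: reaches L-position 0 → W
n=8: reaches L-position 4 → W
n=9: only reaches 6(W), 8(W), all W → L
n=10: reaches L-position 9 → W
n=11: reaches L-position 0 → W
n=12: reaches L-position 9 → W
n=13: reaches L-position 0 → W
n=14: only reaches 7(W), 12(W), 13(W), all W → L
L entries with 0 ≤ n ≤ 14: n = 0, 1, 4, 9, 14; that makes 5.

5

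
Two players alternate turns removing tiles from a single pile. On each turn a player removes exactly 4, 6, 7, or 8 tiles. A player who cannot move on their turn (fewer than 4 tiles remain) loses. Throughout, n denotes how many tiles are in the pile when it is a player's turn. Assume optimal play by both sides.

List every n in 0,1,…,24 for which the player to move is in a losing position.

0, 1, 2, 3, 12, 13, 14, 15, 24

Use the standard recursion: the mover loses at a terminal position; elsewhere, the mover wins exactly when some move hands the opponent an L position.
n=0: no move → L
n=1: no move → L
n=2: no move → L
n=3: no move → L
n=4: reaches L-position 0 → W
n=5: reaches L-position 1 → W
n=6: reaches L-position 2 → W
n=7: reaches L-position 3 → W
n=8: reaches L-position 2 → W
n=9: reaches L-position 3 → W
n=10: reaches L-position 3 → W
n=11: reaches L-position 3 → W
n=12: only reaches 8(W), 6(W), 5(W), 4(W), all W → L
n=13: only reaches 9(W), 7(W), 6(W), 5(W), all W → L
n=14: only reaches 10(W), 8(W), 7(W), 6(W), all W → L
n=15: only reaches 11(W), 9(W), 8(W), 7(W), all W → L
n=16: reaches L-position 12 → W
n=17: reaches L-position 13 → W
n=18: reaches L-position 14 → W
n=19: reaches L-position 15 → W
n=20: reaches L-position 14 → W
n=21: reaches L-position 15 → W
n=22: reaches L-position 15 → W
n=23: reaches L-position 15 → W
n=24: only reaches 20(W), 18(W), 17(W), 16(W), all W → L
Reading off the rows marked L gives the requested list; there are 9 such values of n.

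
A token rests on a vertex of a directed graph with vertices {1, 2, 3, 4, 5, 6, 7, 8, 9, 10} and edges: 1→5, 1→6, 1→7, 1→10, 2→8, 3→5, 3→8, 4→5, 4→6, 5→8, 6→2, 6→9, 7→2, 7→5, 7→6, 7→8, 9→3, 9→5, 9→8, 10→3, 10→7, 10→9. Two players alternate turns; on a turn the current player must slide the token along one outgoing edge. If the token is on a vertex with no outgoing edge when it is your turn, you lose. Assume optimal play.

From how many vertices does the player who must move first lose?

Work bottom-up. With no move the player to move loses. Otherwise the position is W if at least one move leads to an L position for the opponent, and L if every move leads to a W.
Every edge goes from a vertex to one that appears earlier in the order 8, 5, 3, 2, 9, 6, 7, 10, 1, 4, so processing vertices in that order labels each vertex after all of its successors.
8: no outgoing edge → L
5: →8(L), so W
3: →8(L), so W
2: →8(L), so W
9: →8(L), so W
6: →9(W), 2(W) — all W, so L
7: →6(L), so W
10: →7(W), 9(W), 3(W) — all W, so L
1: →10(L), so W
4: →6(L), so W
The L vertices are 6, 8, 10; that is 3 in all.

3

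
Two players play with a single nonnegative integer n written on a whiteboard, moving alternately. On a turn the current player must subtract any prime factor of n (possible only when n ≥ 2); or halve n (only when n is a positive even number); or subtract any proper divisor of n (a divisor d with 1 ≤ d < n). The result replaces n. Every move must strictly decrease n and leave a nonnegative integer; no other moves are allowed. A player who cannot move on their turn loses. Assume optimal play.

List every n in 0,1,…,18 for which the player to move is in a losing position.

Compute win/loss labels from the base case upward. A position with no move is L. Any other position is W if it can reach an L in one move, else L.
n=0: no move → L
n=1: no move → L
n=2: W (go to 0, an L position)
n=3: W (go to 0, an L position)
n=4: L (options 2(W), 3(W) are all W)
n=5: W (go to 0, an L position)
n=6: W (go to 4, an L position)
n=7: W (go to 0, an L position)
n=8: W (go to 4, an L position)
n=9: L (options 6(W), 8(W) are all W)
n=10: W (go to 9, an L position)
n=11: W (go to 0, an L position)
n=12: W (go to 9, an L position)
n=13: W (go to 0, an L position)
n=14: L (options 7(W), 12(W), 13(W) are all W)
n=15: W (go to 14, an L position)
n=16: W (go to 14, an L position)
n=17: W (go to 0, an L position)
n=18: W (go to 9, an L position)
Reading off the rows marked L gives the requested list; there are 5 such values of n.

0, 1, 4, 9, 14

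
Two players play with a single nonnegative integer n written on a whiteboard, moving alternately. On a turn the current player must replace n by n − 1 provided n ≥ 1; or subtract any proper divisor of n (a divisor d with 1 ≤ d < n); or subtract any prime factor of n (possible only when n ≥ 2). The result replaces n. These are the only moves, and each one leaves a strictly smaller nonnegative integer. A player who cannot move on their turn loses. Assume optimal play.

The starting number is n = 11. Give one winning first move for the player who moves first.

Move to 0.

Work bottom-up. With no move the player to move loses. Otherwise the position is W if at least one move leads to an L position for the opponent, and L if every move leads to a W.
n=0: no move → L
n=1: reaches L-position 0 → W
n=2: reaches L-position 0 → W
n=3: reaches L-position 0 → W
n=4: only reaches 2(W), 3(W), all W → L
n=5: reaches L-position 0 → W
n=6: reaches L-position 4 → W
n=7: reaches L-position 0 → W
n=8: reaches L-position 4 → W
n=9: only reaches 6(W), 8(W), all W → L
n=10: reaches L-position 9 → W
n=11: reaches L-position 0 → W
From 11, the L positions reachable in one move are: 0.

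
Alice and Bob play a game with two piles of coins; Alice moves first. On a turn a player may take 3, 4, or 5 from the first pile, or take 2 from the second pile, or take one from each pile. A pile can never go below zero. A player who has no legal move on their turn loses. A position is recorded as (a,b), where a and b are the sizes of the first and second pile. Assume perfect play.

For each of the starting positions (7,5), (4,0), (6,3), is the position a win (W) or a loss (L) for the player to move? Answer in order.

Positions with no move are L. A position that does have a move is losing for the player to move precisely when every available move leads to a winning position for the opponent. Fill in the labels:
No move ever increases a pile, so every position that can arise here has a ≤ 7 and b ≤ 5; it is enough to label the cells with 0 ≤ a ≤ 7 and 0 ≤ b ≤ 5.
Every move lowers a or b (never raises either), so fill the grid row by row in increasing a, and left to right within a row: each cell's successors are then already labelled.
      b=0  b=1  b=2  b=3  b=4  b=5
a=0:    L    L    W    W    L    L
a=1:    L    W    W    L    L    W
a=2:    L    W    W    L    W    W
a=3:    W    W    L    L    W    W
a=4:    W    W    L    W    W    W
a=5:    W    W    L    W    W    W
a=6:    W    L    W    W    W    L
a=7:    W    L    W    W    L    L
Cells with no legal move (terminal, hence L): (0,0), (0,1), (1,0), (2,0).
The remaining L cells, each justified by listing all of its moves:
(0,4): the only move is to (0,2)(W), a W ⇒ L
(0,5): the only move is to (0,3)(W), a W ⇒ L
(1,3): moves to (1,1)(W), (0,2)(W); every one is W ⇒ L
(1,4): moves to (1,2)(W), (0,3)(W); every one is W ⇒ L
(2,3): moves to (2,1)(W), (1,2)(W); every one is W ⇒ L
(3,2): moves to (0,2)(W), (3,0)(W), (2,1)(W); every one is W ⇒ L
(3,3): moves to (0,3)(W), (3,1)(W), (2,2)(W); every one is W ⇒ L
(4,2): moves to (1,2)(W), (0,2)(W), (4,0)(W), (3,1)(W); every one is W ⇒ L
(5,2): moves to (2,2)(W), (1,2)(W), (0,2)(W), (5,0)(W), (4,1)(W); every one is W ⇒ L
(6,1): moves to (3,1)(W), (2,1)(W), (1,1)(W), (5,0)(W); every one is W ⇒ L
(6,5): moves to (3,5)(W), (2,5)(W), (1,5)(W), (6,3)(W), (5,4)(W); every one is W ⇒ L
(7,1): moves to (4,1)(W), (3,1)(W), (2,1)(W), (6,0)(W); every one is W ⇒ L
(7,4): moves to (4,4)(W), (3,4)(W), (2,4)(W), (7,2)(W), (6,3)(W); every one is W ⇒ L
(7,5): moves to (4,5)(W), (3,5)(W), (2,5)(W), (7,3)(W), (6,4)(W); every one is W ⇒ L
Every other cell has at least one move into one of the L cells above, so it is W.
(7,5): one of the L cells justified above, so L
(4,0): the move to (1,0) reaches an L cell, so W
(6,3): the move to (3,3) reaches an L cell, so W

(7,5): L, (4,0): W, (6,3): W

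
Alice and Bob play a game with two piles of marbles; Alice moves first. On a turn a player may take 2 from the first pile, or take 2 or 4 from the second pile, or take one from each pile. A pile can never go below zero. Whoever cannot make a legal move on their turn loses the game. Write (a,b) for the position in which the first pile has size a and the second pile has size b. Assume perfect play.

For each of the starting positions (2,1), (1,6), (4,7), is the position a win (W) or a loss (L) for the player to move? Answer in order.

(2,1): W, (1,6): L, (4,7): L

Classify positions by backward induction: terminal positions (no move available) are L. From any other position, the mover wins iff some move reaches an L.
No move ever increases a pile, so every position that can arise here has a ≤ 4 and b ≤ 7; it is enough to label the cells with 0 ≤ a ≤ 4 and 0 ≤ b ≤ 7.
Every move lowers a or b (never raises either), so fill the grid row by row in increasing a, and left to right within a row: each cell's successors are then already labelled.
      b=0  b=1  b=2  b=3  b=4  b=5  b=6  b=7
a=0:    L    L    W    W    W    W    L    L
a=1:    L    W    W    L    W    W    L    W
a=2:    W    W    L    L    W    W    W    W
a=3:    W    L    L    W    W    W    W    L
a=4:    L    L    W    W    W    W    L    L
Cells with no legal move (terminal, hence L): (0,0), (0,1), (1,0).
The remaining L cells, each justified by listing all of its moves:
(0,6): L (options (0,4)(W), (0,2)(W) are all W)
(0,7): L (options (0,5)(W), (0,3)(W) are all W)
(1,3): L (options (1,1)(W), (0,2)(W) are all W)
(1,6): L (options (1,4)(W), (1,2)(W), (0,5)(W) are all W)
(2,2): L (options (0,2)(W), (2,0)(W), (1,1)(W) are all W)
(2,3): L (options (0,3)(W), (2,1)(W), (1,2)(W) are all W)
(3,1): L (options (1,1)(W), (2,0)(W) are all W)
(3,2): L (options (1,2)(W), (3,0)(W), (2,1)(W) are all W)
(3,7): L (options (1,7)(W), (3,5)(W), (3,3)(W), (2,6)(W) are all W)
(4,0): L (sole option (2,0)(W) is W)
(4,1): L (options (2,1)(W), (3,0)(W) are all W)
(4,6): L (options (2,6)(W), (4,4)(W), (4,2)(W), (3,5)(W) are all W)
(4,7): L (options (2,7)(W), (4,5)(W), (4,3)(W), (3,6)(W) are all W)
Every other cell has at least one move into one of the L cells above, so it is W.
(2,1): the move to (0,1) reaches an L cell, so W
(1,6): one of the L cells justified above, so L
(4,7): one of the L cells justified above, so L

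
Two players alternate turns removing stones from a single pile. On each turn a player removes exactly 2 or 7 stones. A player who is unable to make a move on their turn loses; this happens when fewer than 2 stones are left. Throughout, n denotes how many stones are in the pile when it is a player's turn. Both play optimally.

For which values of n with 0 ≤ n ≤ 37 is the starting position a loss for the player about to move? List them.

Classify positions by backward induction: terminal positions (no move available) are L. From any other position, the mover wins iff some move reaches an L.
n=0: no move → L
n=1: no move → L
n=2: W (go to 0, an L position)
n=3: W (go to 1, an L position)
n=4: L (sole option 2(W) is W)
n=5: L (sole option 3(W) is W)
n=6: W (go to 4, an L position)
n=7: W (go to 5, an L position)
n=8: W (go to 1, an L position)
n=9: L (options 7(W), 2(W) are all W)
n=10: L (options 8(W), 3(W) are all W)
n=11: W (go to 9, an L position)
n=12: W (go to 10, an L position)
n=13: L (options 11(W), 6(W) are all W)
n=14: L (options 12(W), 7(W) are all W)
n=15: W (go to 13, an L position)
n=16: W (go to 14, an L position)
n=17: W (go to 10, an L position)
n=18: L (options 16(W), 11(W) are all W)
n=19: L (options 17(W), 12(W) are all W)
n=20: W (go to 18, an L position)
n=21: W (go to 19, an L position)
n=22: L (options 20(W), 15(W) are all W)
n=23: L (options 21(W), 16(W) are all W)
n=24: W (go to 22, an L position)
n=25: W (go to 23, an L position)
n=26: W (go to 19, an L position)
n=27: L (options 25(W), 20(W) are all W)
n=28: L (options 26(W), 21(W) are all W)
n=29: W (go to 27, an L position)
n=30: W (go to 28, an L position)
n=31: L (options 29(W), 24(W) are all W)
n=32: L (options 30(W), 25(W) are all W)
n=33: W (go to 31, an L position)
n=34: W (go to 32, an L position)
n=35: W (go to 28, an L position)
n=36: L (options 34(W), 29(W) are all W)
n=37: L (options 35(W), 30(W) are all W)
The losing starting values of n are exactly the entries labelled L in this table (18 of them).

0, 1, 4, 5, 9, 10, 13, 14, 18, 19, 22, 23, 27, 28, 31, 32, 36, 37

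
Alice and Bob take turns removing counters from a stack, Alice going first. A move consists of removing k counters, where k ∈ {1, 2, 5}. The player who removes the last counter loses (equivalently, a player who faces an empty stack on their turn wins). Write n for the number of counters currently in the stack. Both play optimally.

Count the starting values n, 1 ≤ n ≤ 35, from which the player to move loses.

Work bottom-up. With no move the player to move wins. Otherwise the position is W if at least one move leads to an L position for the opponent, and L if every move leads to a W.
n=0: no move; the opponent has just taken the last counter and therefore loses → W
n=1: only reaches 0(W), which is W → L
n=2: reaches L-position 1 → W
n=3: reaches L-position 1 → W
n=4: only reaches 3(W), 2(W), all W → L
n=5: reaches L-position 4 → W
n=6: reaches L-position 4 → W
n=7: only reaches 6(W), 5(W), 2(W), all W → L
n=8: reaches L-position 7 → W
n=9: reaches L-position 7 → W
n=10: only reaches 9(W), 8(W), 5(W), all W → L
n=11: reaches L-position 10 → W
n=12: reaches L-position 10 → W
n=13: only reaches 12(W), 11(W), 8(W), all W → L
n=14: reaches L-position 13 → W
n=15: reaches L-position 13 → W
n=16: only reaches 15(W), 14(W), 11(W), all W → L
n=17: reaches L-position 16 → W
n=18: reaches L-position 16 → W
n=19: only reaches 18(W), 17(W), 14(W), all W → L
n=20: reaches L-position 19 → W
n=21: reaches L-position 19 → W
n=22: only reaches 21(W), 20(W), 17(W), all W → L
n=23: reaches L-position 22 → W
n=24: reaches L-position 22 → W
n=25: only reaches 24(W), 23(W), 20(W), all W → L
n=26: reaches L-position 25 → W
n=27: reaches L-position 25 → W
n=28: only reaches 27(W), 26(W), 23(W), all W → L
n=29: reaches L-position 28 → W
n=30: reaches L-position 28 → W
n=31: only reaches 30(W), 29(W), 26(W), all W → L
n=32: reaches L-position 31 → W
n=33: reaches L-position 31 → W
n=34: only reaches 33(W), 32(W), 29(W), all W → L
n=35: reaches L-position 34 → W
L entries with 1 ≤ n ≤ 35 (the range starts at n=1): n = 1, 4, 7, 10, 13, 16, 19, 22, 25, 28, 31, 34; that makes 12.

12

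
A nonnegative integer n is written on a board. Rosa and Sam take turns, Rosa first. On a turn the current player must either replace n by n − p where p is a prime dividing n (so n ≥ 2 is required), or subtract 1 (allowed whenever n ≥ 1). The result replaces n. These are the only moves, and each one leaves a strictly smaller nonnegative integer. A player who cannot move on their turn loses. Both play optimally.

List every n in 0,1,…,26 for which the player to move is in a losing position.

0, 4, 8, 12, 16, 20, 24

Compute win/loss labels from the base case upward. A position with no move is L. Any other position is W if it can reach an L in one move, else L.
n=0: no move → L
n=1: can move to 0, which is L ⇒ W
n=2: can move to 0, which is L ⇒ W
n=3: can move to 0, which is L ⇒ W
n=4: moves to 2(W), 3(W); every one is W ⇒ L
n=5: can move to 0, which is L ⇒ W
n=6: can move to 4, which is L ⇒ W
n=7: can move to 0, which is L ⇒ W
n=8: moves to 6(W), 7(W); every one is W ⇒ L
n=9: can move to 8, which is L ⇒ W
n=10: can move to 8, which is L ⇒ W
n=11: can move to 0, which is L ⇒ W
n=12: moves to 9(W), 10(W), 11(W); every one is W ⇒ L
n=13: can move to 0, which is L ⇒ W
n=14: can move to 12, which is L ⇒ W
n=15: can move to 12, which is L ⇒ W
n=16: moves to 14(W), 15(W); every one is W ⇒ L
n=17: can move to 0, which is L ⇒ W
n=18: can move to 16, which is L ⇒ W
n=19: can move to 0, which is L ⇒ W
n=20: moves to 15(W), 18(W), 19(W); every one is W ⇒ L
n=21: can move to 20, which is L ⇒ W
n=22: can move to 20, which is L ⇒ W
n=23: can move to 0, which is L ⇒ W
n=24: moves to 21(W), 22(W), 23(W); every one is W ⇒ L
n=25: can move to 20, which is L ⇒ W
n=26: can move to 24, which is L ⇒ W
The losing starting values of n are exactly the entries labelled L in this table (7 of them).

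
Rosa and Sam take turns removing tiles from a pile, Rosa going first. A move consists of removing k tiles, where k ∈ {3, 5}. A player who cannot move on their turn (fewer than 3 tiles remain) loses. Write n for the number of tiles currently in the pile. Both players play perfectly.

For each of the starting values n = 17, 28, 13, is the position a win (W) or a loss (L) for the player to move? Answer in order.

Positions with no move are L. A position that does have a move is losing for the player to move precisely when every available move leads to a winning position for the opponent. Fill in the labels:
n=0: no move → L
n=1: no move → L
n=2: no move → L
n=3: →0(L), so W
n=4: →1(L), so W
n=5: →2(L), so W
n=6: →1(L), so W
n=7: →2(L), so W
n=8: →5(W), 3(W) — all W, so L
n=9: →6(W), 4(W) — all W, so L
n=10: →7(W), 5(W) — all W, so L
n=11: →8(L), so W
n=12: →9(L), so W
n=13: →10(L), so W
n=14: →9(L), so W
n=15: →10(L), so W
n=16: →13(W), 11(W) — all W, so L
n=17: →14(W), 12(W) — all W, so L
n=18: →15(W), 13(W) — all W, so L
n=19: →16(L), so W
n=20: →17(L), so W
n=21: →18(L), so W
n=22: →17(L), so W
n=23: →18(L), so W
n=24: →21(W), 19(W) — all W, so L
n=25: →22(W), 20(W) — all W, so L
n=26: →23(W), 21(W) — all W, so L
n=27: →24(L), so W
n=28: →25(L), so W

17: L, 28: W, 13: W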